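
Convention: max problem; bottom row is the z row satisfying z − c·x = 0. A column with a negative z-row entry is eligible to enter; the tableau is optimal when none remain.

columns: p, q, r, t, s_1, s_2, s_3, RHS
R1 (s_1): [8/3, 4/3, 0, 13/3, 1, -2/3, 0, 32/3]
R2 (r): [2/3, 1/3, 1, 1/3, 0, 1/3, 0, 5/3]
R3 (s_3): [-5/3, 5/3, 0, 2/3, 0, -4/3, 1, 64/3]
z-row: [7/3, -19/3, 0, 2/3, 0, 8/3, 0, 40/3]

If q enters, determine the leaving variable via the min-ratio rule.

r

Column q entries and ratios — s_1: (32/3)/(4/3) = 8; r: (5/3)/(1/3) = 5; s_3: (64/3)/(5/3) = 64/5.
Smallest ratio is 5 in the row of r, so r leaves.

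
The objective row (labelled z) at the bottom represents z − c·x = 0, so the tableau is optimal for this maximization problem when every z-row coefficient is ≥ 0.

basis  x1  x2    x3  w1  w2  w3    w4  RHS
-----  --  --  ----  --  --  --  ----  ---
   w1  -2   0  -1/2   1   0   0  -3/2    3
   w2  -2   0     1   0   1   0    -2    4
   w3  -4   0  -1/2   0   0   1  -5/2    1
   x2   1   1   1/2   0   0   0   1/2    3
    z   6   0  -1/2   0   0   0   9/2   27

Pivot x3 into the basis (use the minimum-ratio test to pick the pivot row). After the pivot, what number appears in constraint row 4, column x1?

Ratio test on column x3 — row 1: entry -1/2 ≤ 0; row 2: 4/1 = 4; row 3: entry -1/2 ≤ 0; row 4: 3/(1/2) = 6. Minimum is 4 at row 2 (w2 leaves); pivot element 1.
Divide row 2 by 1; eliminate column x3 from the other rows.
Row 4 update in column x1: 1 − (1/2)·(-2) = 2.

2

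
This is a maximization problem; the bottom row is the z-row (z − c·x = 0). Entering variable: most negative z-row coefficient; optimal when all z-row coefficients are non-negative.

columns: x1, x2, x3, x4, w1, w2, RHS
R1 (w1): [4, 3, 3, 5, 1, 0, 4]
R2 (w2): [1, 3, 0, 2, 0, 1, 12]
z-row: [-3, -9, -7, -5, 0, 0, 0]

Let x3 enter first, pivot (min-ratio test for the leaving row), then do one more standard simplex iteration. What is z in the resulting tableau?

Ratio test on column x3 — row 1: 4/3 = 4/3; row 2: entry 0 ≤ 0. Minimum is 4/3 at row 1 (w1 leaves); pivot element 3.
Pivot on row 1; the z-row RHS becomes 0 − (-7)·(4/3) = 28/3.
Next entering variable (most negative z-row entry -2): x2.
Ratio test on column x2 — row 1: (4/3)/1 = 4/3; row 2: 12/3 = 4. Minimum is 4/3 at row 1 (x3 leaves); pivot element 1.
After the second pivot the z-row RHS is 28/3 − (-2)·(4/3) = 12.

12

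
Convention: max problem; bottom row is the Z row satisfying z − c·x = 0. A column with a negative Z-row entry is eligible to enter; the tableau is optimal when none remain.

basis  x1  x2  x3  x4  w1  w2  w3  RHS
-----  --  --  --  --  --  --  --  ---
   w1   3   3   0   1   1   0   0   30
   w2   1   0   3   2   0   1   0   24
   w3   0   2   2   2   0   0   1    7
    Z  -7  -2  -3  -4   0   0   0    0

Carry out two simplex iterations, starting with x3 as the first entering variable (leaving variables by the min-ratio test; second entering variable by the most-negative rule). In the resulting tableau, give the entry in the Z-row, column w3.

Ratio test on column x3 — row 1: entry 0 ≤ 0; row 2: 24/3 = 8; row 3: 7/2 = 7/2. Minimum is 7/2 at row 3 (w3 leaves); pivot element 2.
Divide row 3 by 2; eliminate column x3 from the other rows.
Second iteration: most negative Z-row entry is -7 in column x1, so x1 enters.
Ratio test on column x1 — row 1: 30/3 = 10; row 2: (27/2)/1 = 27/2; row 3: entry 0 ≤ 0. Minimum is 10 at row 1 (w1 leaves); pivot element 3.
Divide row 1 by 3; eliminate column x1 from the other rows.
After both pivots, the entry at the Z-row, column w3 is 3/2.

3/2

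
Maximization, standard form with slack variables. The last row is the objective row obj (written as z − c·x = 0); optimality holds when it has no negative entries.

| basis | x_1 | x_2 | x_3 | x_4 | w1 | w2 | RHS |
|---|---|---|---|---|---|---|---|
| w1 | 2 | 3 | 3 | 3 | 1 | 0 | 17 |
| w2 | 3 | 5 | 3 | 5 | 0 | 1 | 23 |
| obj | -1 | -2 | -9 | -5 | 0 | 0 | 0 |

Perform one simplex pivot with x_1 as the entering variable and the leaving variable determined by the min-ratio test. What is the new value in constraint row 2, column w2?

1/3

Ratio test on column x_1 — row 1: 17/2 = 17/2; row 2: 23/3 = 23/3. Minimum is 23/3 at row 2 (w2 leaves); pivot element 3.
Divide row 2 by 3; eliminate column x_1 from the other rows.
In the new row 2, the w2 entry is the old entry divided by the pivot: 1/3 = 1/3.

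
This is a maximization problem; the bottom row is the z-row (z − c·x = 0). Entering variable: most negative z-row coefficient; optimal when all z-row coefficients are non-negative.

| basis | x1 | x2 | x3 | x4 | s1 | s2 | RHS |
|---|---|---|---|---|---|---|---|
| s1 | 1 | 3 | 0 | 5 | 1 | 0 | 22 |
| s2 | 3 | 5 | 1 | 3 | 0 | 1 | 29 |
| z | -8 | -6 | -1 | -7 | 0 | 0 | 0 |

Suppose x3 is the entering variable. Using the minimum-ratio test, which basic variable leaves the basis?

Column x3 entries and ratios — s1: 0 ≤ 0, skip; s2: 29/1 = 29.
Smallest ratio is 29 in the row of s2, so s2 leaves.

s2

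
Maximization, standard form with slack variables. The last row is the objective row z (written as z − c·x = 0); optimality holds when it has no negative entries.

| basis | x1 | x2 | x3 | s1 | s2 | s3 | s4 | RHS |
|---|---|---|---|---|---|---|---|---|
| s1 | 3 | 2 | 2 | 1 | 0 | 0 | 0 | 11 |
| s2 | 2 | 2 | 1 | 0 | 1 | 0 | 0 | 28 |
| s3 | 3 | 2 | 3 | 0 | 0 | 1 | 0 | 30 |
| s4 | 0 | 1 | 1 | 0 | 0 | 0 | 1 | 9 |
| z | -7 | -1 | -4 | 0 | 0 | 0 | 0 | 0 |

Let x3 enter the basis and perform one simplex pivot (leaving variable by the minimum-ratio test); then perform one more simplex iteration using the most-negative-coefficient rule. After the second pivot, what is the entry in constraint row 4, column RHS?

9

Ratio test on column x3 — row 1: 11/2 = 11/2; row 2: 28/1 = 28; row 3: 30/3 = 10; row 4: 9/1 = 9. Minimum is 11/2 at row 1 (s1 leaves); pivot element 2.
Divide row 1 by 2; eliminate column x3 from the other rows.
Second iteration: most negative z-row entry is -1 in column x1, so x1 enters.
Ratio test on column x1 — row 1: (11/2)/(3/2) = 11/3; row 2: (45/2)/(1/2) = 45; row 3: entry -3/2 ≤ 0; row 4: entry -3/2 ≤ 0. Minimum is 11/3 at row 1 (x3 leaves); pivot element 3/2.
Divide row 1 by 3/2; eliminate column x1 from the other rows.
After both pivots, the entry at constraint row 4, column RHS is 9.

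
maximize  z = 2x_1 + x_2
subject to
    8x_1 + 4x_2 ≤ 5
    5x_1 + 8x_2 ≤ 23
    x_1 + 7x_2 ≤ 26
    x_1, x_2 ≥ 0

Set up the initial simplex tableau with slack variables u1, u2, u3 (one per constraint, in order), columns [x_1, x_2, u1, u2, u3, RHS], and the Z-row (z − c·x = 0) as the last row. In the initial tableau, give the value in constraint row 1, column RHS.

The RHS of constraint 1 is b_1 = 5.

5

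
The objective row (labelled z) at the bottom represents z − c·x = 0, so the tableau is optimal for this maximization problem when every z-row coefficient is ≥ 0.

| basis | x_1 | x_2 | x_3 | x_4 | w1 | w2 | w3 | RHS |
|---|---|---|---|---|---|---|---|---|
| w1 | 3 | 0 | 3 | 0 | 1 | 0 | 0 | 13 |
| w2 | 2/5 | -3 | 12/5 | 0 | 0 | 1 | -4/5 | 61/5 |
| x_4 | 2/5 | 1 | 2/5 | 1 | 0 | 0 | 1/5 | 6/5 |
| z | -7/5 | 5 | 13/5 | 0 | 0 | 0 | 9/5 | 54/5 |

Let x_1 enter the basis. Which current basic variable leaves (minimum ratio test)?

Column x_1 entries and ratios — w1: 13/3 = 13/3; w2: (61/5)/(2/5) = 61/2; x_4: (6/5)/(2/5) = 3.
Smallest ratio is 3 in the row of x_4, so x_4 leaves.

x_4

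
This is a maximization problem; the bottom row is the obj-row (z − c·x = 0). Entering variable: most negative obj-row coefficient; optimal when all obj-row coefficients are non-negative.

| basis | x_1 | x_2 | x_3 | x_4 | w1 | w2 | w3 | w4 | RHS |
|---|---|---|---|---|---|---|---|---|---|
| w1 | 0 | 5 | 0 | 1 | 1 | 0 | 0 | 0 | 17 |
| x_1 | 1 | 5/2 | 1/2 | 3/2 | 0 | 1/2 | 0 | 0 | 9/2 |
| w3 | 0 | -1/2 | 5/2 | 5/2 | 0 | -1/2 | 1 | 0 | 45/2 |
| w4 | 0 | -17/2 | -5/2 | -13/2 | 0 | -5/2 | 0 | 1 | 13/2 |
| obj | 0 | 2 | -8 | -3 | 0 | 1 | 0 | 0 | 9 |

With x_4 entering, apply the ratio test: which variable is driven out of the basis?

x_1

Column x_4 entries and ratios — w1: 17/1 = 17; x_1: (9/2)/(3/2) = 3; w3: (45/2)/(5/2) = 9; w4: -13/2 ≤ 0, skip.
Smallest ratio is 3 in the row of x_1, so x_1 leaves.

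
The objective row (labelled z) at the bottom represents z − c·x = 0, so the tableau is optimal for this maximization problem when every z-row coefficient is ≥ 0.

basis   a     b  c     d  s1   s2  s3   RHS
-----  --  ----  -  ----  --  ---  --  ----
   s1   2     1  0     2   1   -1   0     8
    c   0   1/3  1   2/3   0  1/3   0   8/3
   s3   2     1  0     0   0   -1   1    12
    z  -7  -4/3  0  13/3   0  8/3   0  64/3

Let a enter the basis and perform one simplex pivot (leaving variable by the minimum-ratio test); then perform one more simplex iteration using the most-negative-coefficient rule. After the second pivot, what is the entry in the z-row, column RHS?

Ratio test on column a — row 1: 8/2 = 4; row 2: entry 0 ≤ 0; row 3: 12/2 = 6. Minimum is 4 at row 1 (s1 leaves); pivot element 2.
Divide row 1 by 2; eliminate column a from the other rows.
Second iteration: most negative z-row entry is -5/6 in column s2, so s2 enters.
Ratio test on column s2 — row 1: entry -1/2 ≤ 0; row 2: (8/3)/(1/3) = 8; row 3: entry 0 ≤ 0. Minimum is 8 at row 2 (c leaves); pivot element 1/3.
Divide row 2 by 1/3; eliminate column s2 from the other rows.
After both pivots, the entry at the z-row, column RHS is 56.

56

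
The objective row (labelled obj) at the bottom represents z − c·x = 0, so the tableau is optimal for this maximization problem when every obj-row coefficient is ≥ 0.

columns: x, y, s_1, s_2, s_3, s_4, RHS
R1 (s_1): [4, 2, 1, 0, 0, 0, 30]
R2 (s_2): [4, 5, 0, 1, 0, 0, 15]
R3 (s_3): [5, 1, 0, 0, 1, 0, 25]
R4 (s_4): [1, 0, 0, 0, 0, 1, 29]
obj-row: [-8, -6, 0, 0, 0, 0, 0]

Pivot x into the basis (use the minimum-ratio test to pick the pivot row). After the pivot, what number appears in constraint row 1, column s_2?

Ratio test on column x — row 1: 30/4 = 15/2; row 2: 15/4 = 15/4; row 3: 25/5 = 5; row 4: 29/1 = 29. Minimum is 15/4 at row 2 (s_2 leaves); pivot element 4.
Divide row 2 by 4; eliminate column x from the other rows.
Row 1 update in column s_2: 0 − 4·(1/4) = -1.

-1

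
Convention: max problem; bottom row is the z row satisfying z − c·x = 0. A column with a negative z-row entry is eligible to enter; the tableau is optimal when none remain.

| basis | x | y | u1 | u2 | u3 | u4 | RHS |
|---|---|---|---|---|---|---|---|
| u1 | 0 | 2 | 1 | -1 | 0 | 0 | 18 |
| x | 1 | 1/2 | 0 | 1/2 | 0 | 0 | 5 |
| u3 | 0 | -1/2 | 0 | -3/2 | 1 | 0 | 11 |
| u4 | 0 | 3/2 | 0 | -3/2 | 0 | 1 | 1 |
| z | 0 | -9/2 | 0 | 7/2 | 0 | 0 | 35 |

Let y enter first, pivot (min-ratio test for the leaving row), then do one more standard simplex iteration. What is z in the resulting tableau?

Ratio test on column y — row 1: 18/2 = 9; row 2: 5/(1/2) = 10; row 3: entry -1/2 ≤ 0; row 4: 1/(3/2) = 2/3. Minimum is 2/3 at row 4 (u4 leaves); pivot element 3/2.
Pivot on row 4; the z-row RHS becomes 35 − (-9/2)·(2/3) = 38.
Next entering variable (most negative z-row entry -1): u2.
Ratio test on column u2 — row 1: (50/3)/1 = 50/3; row 2: (14/3)/1 = 14/3; row 3: entry -2 ≤ 0; row 4: entry -1 ≤ 0. Minimum is 14/3 at row 2 (x leaves); pivot element 1.
After the second pivot the z-row RHS is 38 − (-1)·(14/3) = 128/3.

128/3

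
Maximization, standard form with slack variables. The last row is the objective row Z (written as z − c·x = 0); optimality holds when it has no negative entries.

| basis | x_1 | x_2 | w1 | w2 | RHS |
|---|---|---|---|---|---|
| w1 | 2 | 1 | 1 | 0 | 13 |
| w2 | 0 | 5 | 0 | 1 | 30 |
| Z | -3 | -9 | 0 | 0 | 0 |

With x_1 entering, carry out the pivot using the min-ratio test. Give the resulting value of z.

39/2

Ratio test on column x_1 — row 1: 13/2 = 13/2; row 2: entry 0 ≤ 0. Minimum is 13/2 at row 1 (w1 leaves); pivot element 2.
Pivot on row 1; the Z-row RHS becomes 0 − (-3)·(13/2) = 39/2.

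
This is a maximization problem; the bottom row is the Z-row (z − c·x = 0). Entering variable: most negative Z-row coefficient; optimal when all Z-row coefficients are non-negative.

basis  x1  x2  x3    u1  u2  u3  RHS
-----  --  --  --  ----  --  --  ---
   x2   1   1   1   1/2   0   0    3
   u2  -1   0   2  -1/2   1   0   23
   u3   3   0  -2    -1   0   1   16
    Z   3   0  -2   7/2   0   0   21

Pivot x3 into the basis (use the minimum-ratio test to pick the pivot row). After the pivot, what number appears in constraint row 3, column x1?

Ratio test on column x3 — row 1: 3/1 = 3; row 2: 23/2 = 23/2; row 3: entry -2 ≤ 0. Minimum is 3 at row 1 (x2 leaves); pivot element 1.
Divide row 1 by 1; eliminate column x3 from the other rows.
Row 3 update in column x1: 3 − (-2)·1 = 5.

5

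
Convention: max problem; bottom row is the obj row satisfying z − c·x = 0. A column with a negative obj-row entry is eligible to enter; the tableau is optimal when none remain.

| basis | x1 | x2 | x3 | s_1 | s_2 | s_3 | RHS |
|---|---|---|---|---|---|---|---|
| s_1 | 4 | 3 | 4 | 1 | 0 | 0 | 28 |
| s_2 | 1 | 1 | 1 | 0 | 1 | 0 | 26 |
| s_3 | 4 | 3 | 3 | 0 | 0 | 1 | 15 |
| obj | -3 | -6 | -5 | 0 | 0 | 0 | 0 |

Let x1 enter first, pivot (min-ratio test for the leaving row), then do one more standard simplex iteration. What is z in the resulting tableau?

30

Ratio test on column x1 — row 1: 28/4 = 7; row 2: 26/1 = 26; row 3: 15/4 = 15/4. Minimum is 15/4 at row 3 (s_3 leaves); pivot element 4.
Pivot on row 3; the obj-row RHS becomes 0 − (-3)·(15/4) = 45/4.
Next entering variable (most negative obj-row entry -15/4): x2.
Ratio test on column x2 — row 1: entry 0 ≤ 0; row 2: (89/4)/(1/4) = 89; row 3: (15/4)/(3/4) = 5. Minimum is 5 at row 3 (x1 leaves); pivot element 3/4.
After the second pivot the obj-row RHS is 45/4 − (-15/4)·5 = 30.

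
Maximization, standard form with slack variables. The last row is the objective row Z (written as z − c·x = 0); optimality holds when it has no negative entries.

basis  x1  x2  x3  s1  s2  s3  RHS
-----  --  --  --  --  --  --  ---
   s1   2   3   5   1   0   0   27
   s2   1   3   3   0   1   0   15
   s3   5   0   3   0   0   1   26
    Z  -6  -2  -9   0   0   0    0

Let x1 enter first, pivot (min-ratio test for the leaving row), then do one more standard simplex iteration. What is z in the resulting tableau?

213/4

Ratio test on column x1 — row 1: 27/2 = 27/2; row 2: 15/1 = 15; row 3: 26/5 = 26/5. Minimum is 26/5 at row 3 (s3 leaves); pivot element 5.
Pivot on row 3; the Z-row RHS becomes 0 − (-6)·(26/5) = 156/5.
Next entering variable (most negative Z-row entry -27/5): x3.
Ratio test on column x3 — row 1: (83/5)/(19/5) = 83/19; row 2: (49/5)/(12/5) = 49/12; row 3: (26/5)/(3/5) = 26/3. Minimum is 49/12 at row 2 (s2 leaves); pivot element 12/5.
After the second pivot the Z-row RHS is 156/5 − (-27/5)·(49/12) = 213/4.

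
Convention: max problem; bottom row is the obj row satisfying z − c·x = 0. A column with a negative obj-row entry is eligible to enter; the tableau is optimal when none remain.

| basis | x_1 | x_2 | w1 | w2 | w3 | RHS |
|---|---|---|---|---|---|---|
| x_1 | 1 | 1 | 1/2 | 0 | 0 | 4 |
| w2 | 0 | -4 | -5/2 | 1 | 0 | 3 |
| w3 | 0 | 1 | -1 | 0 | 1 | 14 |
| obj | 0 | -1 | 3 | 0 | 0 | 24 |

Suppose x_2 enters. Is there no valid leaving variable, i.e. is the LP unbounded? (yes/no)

no

Column x_2 has positive entries in row(s) 1, 3, so the ratio test bounds it — not unbounded.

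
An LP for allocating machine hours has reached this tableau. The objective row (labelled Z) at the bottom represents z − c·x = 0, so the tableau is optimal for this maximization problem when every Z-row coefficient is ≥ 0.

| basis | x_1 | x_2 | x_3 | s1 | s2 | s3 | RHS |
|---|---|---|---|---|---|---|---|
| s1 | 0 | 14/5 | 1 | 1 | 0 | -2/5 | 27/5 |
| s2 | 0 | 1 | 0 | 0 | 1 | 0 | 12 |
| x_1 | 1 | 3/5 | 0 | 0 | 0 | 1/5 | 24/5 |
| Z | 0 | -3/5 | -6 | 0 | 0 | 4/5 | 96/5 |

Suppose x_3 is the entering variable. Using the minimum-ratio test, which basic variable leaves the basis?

Column x_3 entries and ratios — s1: (27/5)/1 = 27/5; s2: 0 ≤ 0, skip; x_1: 0 ≤ 0, skip.
Smallest ratio is 27/5 in the row of s1, so s1 leaves.

s1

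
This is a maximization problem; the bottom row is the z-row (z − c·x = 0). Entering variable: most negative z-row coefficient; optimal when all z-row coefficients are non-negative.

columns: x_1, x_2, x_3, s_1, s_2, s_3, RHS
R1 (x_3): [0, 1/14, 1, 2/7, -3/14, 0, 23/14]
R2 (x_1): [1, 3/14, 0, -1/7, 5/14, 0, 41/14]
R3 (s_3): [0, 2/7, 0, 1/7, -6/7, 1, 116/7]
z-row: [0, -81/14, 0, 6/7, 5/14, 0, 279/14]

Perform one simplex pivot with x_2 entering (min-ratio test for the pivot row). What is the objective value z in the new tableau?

99

Ratio test on column x_2 — row 1: (23/14)/(1/14) = 23; row 2: (41/14)/(3/14) = 41/3; row 3: (116/7)/(2/7) = 58. Minimum is 41/3 at row 2 (x_1 leaves); pivot element 3/14.
Pivot on row 2; the z-row RHS becomes 279/14 − (-81/14)·(41/3) = 99.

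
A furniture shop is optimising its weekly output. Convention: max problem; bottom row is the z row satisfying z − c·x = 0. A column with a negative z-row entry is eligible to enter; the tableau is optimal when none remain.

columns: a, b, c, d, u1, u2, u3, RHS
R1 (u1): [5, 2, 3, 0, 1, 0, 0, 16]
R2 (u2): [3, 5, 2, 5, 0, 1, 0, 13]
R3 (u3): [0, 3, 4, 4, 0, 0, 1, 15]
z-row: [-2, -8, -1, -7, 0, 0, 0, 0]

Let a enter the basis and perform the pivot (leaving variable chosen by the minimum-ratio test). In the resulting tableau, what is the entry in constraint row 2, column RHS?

Ratio test on column a — row 1: 16/5 = 16/5; row 2: 13/3 = 13/3; row 3: entry 0 ≤ 0. Minimum is 16/5 at row 1 (u1 leaves); pivot element 5.
Divide row 1 by 5; eliminate column a from the other rows.
Row 2 update in column RHS: 13 − 3·(16/5) = 17/5.

17/5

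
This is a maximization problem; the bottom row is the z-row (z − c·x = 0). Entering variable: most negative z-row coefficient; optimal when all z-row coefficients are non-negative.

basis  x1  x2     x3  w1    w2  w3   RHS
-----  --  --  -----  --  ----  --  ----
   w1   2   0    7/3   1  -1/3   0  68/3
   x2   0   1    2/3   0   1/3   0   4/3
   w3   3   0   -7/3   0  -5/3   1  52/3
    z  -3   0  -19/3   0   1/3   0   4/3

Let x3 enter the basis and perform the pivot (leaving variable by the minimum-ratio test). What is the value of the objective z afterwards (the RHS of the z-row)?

Ratio test on column x3 — row 1: (68/3)/(7/3) = 68/7; row 2: (4/3)/(2/3) = 2; row 3: entry -7/3 ≤ 0. Minimum is 2 at row 2 (x2 leaves); pivot element 2/3.
Pivot on row 2; the z-row RHS becomes 4/3 − (-19/3)·2 = 14.

14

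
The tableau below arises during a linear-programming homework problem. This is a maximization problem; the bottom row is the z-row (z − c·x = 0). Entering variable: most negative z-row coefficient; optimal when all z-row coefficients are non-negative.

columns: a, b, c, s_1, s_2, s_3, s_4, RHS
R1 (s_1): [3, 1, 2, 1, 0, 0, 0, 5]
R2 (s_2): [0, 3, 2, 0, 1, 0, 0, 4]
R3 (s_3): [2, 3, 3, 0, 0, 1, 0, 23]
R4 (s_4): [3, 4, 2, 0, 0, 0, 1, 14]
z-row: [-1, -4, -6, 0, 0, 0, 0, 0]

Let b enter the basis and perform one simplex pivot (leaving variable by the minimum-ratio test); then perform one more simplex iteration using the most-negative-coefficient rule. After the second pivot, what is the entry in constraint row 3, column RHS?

17

Ratio test on column b — row 1: 5/1 = 5; row 2: 4/3 = 4/3; row 3: 23/3 = 23/3; row 4: 14/4 = 7/2. Minimum is 4/3 at row 2 (s_2 leaves); pivot element 3.
Divide row 2 by 3; eliminate column b from the other rows.
Second iteration: most negative z-row entry is -10/3 in column c, so c enters.
Ratio test on column c — row 1: (11/3)/(4/3) = 11/4; row 2: (4/3)/(2/3) = 2; row 3: 19/1 = 19; row 4: entry -2/3 ≤ 0. Minimum is 2 at row 2 (b leaves); pivot element 2/3.
Divide row 2 by 2/3; eliminate column c from the other rows.
After both pivots, the entry at constraint row 3, column RHS is 17.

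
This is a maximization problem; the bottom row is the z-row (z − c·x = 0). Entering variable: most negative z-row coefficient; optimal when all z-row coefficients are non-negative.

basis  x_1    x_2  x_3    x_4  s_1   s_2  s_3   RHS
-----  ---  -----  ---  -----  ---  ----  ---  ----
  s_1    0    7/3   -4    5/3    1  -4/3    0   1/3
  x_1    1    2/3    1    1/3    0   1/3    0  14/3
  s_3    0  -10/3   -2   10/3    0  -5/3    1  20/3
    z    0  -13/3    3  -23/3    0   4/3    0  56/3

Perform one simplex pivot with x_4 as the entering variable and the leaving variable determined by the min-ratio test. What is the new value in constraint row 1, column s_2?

-4/5

Ratio test on column x_4 — row 1: (1/3)/(5/3) = 1/5; row 2: (14/3)/(1/3) = 14; row 3: (20/3)/(10/3) = 2. Minimum is 1/5 at row 1 (s_1 leaves); pivot element 5/3.
Divide row 1 by 5/3; eliminate column x_4 from the other rows.
In the new row 1, the s_2 entry is the old entry divided by the pivot: (-4/3)/(5/3) = -4/5.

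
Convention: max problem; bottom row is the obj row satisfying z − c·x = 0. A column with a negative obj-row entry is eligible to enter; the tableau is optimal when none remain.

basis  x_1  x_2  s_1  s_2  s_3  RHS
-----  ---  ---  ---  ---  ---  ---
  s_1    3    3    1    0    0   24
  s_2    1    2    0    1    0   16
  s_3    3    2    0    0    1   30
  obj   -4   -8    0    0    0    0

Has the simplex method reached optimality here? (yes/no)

no

The obj-row has a negative entry -8 in column x_2, so it is not optimal.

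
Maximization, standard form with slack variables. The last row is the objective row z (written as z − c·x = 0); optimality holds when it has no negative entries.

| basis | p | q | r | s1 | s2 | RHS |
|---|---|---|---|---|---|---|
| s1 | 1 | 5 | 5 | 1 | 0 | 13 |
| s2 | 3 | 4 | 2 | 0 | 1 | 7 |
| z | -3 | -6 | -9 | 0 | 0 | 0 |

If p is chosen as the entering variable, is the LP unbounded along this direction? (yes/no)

no

Column p has positive entries in row(s) 1, 2, so the ratio test bounds it — not unbounded.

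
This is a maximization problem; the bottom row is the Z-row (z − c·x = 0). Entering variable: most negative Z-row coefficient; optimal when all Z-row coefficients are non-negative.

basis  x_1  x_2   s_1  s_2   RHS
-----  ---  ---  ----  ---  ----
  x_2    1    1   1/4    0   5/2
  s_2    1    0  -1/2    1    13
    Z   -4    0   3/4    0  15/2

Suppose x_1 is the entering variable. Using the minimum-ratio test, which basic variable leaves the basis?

Column x_1 entries and ratios — x_2: (5/2)/1 = 5/2; s_2: 13/1 = 13.
Smallest ratio is 5/2 in the row of x_2, so x_2 leaves.

x_2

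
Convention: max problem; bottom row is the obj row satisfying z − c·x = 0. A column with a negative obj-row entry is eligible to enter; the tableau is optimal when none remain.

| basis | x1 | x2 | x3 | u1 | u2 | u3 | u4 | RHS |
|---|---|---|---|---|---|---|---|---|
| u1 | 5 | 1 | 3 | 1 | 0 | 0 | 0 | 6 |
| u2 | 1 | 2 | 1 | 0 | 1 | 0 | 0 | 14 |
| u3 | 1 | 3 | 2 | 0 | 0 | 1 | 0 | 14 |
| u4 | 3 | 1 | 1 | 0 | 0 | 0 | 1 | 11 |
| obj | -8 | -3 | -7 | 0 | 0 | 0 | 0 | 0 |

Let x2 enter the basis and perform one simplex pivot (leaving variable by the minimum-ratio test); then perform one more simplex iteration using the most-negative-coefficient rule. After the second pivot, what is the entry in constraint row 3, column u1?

Ratio test on column x2 — row 1: 6/1 = 6; row 2: 14/2 = 7; row 3: 14/3 = 14/3; row 4: 11/1 = 11. Minimum is 14/3 at row 3 (u3 leaves); pivot element 3.
Divide row 3 by 3; eliminate column x2 from the other rows.
Second iteration: most negative obj-row entry is -7 in column x1, so x1 enters.
Ratio test on column x1 — row 1: (4/3)/(14/3) = 2/7; row 2: (14/3)/(1/3) = 14; row 3: (14/3)/(1/3) = 14; row 4: (19/3)/(8/3) = 19/8. Minimum is 2/7 at row 1 (u1 leaves); pivot element 14/3.
Divide row 1 by 14/3; eliminate column x1 from the other rows.
After both pivots, the entry at constraint row 3, column u1 is -1/14.

-1/14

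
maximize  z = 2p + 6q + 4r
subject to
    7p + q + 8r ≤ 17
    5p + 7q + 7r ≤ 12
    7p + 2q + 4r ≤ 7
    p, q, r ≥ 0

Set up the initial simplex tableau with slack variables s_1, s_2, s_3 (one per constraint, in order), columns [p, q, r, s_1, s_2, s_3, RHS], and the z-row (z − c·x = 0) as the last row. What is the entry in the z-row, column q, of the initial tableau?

The z-row carries the negated objective coefficients: the q entry is -6.

-6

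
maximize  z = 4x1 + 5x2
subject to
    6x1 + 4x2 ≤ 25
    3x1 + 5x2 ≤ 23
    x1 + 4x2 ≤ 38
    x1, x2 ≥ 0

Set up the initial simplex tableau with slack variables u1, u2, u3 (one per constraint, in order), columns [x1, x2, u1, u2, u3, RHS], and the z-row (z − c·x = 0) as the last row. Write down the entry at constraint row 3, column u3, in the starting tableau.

Slack u3 belongs to constraint 3; its column is the unit vector e_3, so the entry in row 3 is 1.

1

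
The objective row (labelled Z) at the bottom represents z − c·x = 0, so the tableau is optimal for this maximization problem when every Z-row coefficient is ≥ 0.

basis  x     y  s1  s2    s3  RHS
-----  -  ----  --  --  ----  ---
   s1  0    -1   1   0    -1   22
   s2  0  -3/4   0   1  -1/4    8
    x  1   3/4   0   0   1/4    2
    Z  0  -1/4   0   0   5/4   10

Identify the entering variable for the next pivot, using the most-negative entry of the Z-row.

y

Negative Z-row entries: y: -1/4.
The most negative is -1/4 in column y, so y enters.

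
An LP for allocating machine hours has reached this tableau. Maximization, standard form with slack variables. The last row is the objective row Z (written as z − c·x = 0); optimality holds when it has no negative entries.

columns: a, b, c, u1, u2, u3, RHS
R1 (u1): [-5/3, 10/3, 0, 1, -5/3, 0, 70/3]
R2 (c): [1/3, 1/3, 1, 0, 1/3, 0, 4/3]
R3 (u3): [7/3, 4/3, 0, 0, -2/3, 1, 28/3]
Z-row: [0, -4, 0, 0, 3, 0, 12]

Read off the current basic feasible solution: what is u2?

u2 is not in the basis, so in the current basic feasible solution u2 = 0.

0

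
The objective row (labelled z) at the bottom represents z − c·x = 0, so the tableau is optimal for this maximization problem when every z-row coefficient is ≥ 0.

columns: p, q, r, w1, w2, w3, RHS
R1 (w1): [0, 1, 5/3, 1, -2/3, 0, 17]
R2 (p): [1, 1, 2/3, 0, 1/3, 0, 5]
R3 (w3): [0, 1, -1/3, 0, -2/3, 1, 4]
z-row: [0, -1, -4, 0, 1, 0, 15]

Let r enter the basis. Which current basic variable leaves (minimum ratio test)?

Column r entries and ratios — w1: 17/(5/3) = 51/5; p: 5/(2/3) = 15/2; w3: -1/3 ≤ 0, skip.
Smallest ratio is 15/2 in the row of p, so p leaves.

p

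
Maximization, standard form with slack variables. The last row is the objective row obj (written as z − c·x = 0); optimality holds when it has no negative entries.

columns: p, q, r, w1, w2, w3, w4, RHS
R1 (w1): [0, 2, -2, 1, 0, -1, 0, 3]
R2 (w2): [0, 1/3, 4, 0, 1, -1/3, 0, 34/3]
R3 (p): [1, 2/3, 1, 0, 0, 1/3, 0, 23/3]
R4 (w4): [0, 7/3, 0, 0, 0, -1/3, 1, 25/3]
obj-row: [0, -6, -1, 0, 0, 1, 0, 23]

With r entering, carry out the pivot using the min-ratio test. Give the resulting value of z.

Ratio test on column r — row 1: entry -2 ≤ 0; row 2: (34/3)/4 = 17/6; row 3: (23/3)/1 = 23/3; row 4: entry 0 ≤ 0. Minimum is 17/6 at row 2 (w2 leaves); pivot element 4.
Pivot on row 2; the obj-row RHS becomes 23 − (-1)·(17/6) = 155/6.

155/6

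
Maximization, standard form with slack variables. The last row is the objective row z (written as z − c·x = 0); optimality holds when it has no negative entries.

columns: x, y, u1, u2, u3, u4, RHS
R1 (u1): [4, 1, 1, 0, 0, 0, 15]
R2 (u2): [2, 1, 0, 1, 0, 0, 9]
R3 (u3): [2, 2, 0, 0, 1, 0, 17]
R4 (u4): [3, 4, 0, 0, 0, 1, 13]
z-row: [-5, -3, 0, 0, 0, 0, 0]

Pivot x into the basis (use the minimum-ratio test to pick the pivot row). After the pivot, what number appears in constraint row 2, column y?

1/2

Ratio test on column x — row 1: 15/4 = 15/4; row 2: 9/2 = 9/2; row 3: 17/2 = 17/2; row 4: 13/3 = 13/3. Minimum is 15/4 at row 1 (u1 leaves); pivot element 4.
Divide row 1 by 4; eliminate column x from the other rows.
Row 2 update in column y: 1 − 2·(1/4) = 1/2.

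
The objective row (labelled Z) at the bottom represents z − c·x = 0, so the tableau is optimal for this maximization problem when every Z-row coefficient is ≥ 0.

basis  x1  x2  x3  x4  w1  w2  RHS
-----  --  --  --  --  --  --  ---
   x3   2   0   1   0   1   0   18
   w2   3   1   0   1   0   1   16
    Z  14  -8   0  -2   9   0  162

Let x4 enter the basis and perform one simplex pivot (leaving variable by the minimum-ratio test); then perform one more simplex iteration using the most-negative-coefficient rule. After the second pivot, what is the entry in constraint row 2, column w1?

Ratio test on column x4 — row 1: entry 0 ≤ 0; row 2: 16/1 = 16. Minimum is 16 at row 2 (w2 leaves); pivot element 1.
Divide row 2 by 1; eliminate column x4 from the other rows.
Second iteration: most negative Z-row entry is -6 in column x2, so x2 enters.
Ratio test on column x2 — row 1: entry 0 ≤ 0; row 2: 16/1 = 16. Minimum is 16 at row 2 (x4 leaves); pivot element 1.
Divide row 2 by 1; eliminate column x2 from the other rows.
After both pivots, the entry at constraint row 2, column w1 is 0.

0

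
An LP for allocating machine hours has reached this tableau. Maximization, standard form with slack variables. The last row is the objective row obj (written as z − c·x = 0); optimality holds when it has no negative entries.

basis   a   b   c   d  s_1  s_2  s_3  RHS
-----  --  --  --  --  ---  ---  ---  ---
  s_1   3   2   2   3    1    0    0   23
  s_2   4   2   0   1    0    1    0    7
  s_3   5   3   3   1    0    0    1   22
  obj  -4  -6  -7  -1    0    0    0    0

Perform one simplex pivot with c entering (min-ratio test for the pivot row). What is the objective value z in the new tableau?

154/3

Ratio test on column c — row 1: 23/2 = 23/2; row 2: entry 0 ≤ 0; row 3: 22/3 = 22/3. Minimum is 22/3 at row 3 (s_3 leaves); pivot element 3.
Pivot on row 3; the obj-row RHS becomes 0 − (-7)·(22/3) = 154/3.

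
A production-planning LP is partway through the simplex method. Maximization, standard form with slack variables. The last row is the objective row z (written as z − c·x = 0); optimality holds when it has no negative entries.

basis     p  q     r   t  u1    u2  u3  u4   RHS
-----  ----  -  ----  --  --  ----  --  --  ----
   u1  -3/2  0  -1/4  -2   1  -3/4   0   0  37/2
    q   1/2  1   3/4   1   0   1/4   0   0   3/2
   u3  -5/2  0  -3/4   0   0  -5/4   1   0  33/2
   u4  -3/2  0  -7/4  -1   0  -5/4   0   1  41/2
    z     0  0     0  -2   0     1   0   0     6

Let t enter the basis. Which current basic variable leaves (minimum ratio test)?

Column t entries and ratios — u1: -2 ≤ 0, skip; q: (3/2)/1 = 3/2; u3: 0 ≤ 0, skip; u4: -1 ≤ 0, skip.
Smallest ratio is 3/2 in the row of q, so q leaves.

q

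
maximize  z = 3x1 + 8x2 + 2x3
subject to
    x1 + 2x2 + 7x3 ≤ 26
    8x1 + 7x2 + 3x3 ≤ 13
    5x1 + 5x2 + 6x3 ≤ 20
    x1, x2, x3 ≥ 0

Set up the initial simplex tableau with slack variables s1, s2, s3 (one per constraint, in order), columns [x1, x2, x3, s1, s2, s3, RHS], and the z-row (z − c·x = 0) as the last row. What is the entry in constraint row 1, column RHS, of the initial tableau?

26

The RHS of constraint 1 is b_1 = 26.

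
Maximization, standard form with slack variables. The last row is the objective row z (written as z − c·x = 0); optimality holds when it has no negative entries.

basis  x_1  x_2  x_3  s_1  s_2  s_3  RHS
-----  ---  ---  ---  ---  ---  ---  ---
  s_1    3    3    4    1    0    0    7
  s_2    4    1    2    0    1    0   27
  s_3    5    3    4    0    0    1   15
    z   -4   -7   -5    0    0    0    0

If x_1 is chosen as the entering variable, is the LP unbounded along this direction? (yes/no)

no

Column x_1 has positive entries in row(s) 1, 2, 3, so the ratio test bounds it — not unbounded.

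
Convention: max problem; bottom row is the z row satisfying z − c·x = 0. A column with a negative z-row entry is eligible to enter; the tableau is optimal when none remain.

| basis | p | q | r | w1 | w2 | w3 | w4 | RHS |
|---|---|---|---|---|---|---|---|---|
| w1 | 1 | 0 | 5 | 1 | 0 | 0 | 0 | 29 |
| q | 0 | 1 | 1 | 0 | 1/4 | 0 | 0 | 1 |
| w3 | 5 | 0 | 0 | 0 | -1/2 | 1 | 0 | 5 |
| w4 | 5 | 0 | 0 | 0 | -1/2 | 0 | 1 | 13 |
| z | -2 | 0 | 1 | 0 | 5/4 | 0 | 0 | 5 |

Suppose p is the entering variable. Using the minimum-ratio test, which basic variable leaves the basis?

w3

Column p entries and ratios — w1: 29/1 = 29; q: 0 ≤ 0, skip; w3: 5/5 = 1; w4: 13/5 = 13/5.
Smallest ratio is 1 in the row of w3, so w3 leaves.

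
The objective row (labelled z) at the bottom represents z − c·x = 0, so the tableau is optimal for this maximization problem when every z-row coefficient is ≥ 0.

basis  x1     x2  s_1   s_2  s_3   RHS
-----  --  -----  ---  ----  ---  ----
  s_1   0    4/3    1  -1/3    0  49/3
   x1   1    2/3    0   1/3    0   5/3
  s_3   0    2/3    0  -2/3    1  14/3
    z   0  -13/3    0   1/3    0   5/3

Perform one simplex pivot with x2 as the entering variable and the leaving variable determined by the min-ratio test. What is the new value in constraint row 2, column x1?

3/2

Ratio test on column x2 — row 1: (49/3)/(4/3) = 49/4; row 2: (5/3)/(2/3) = 5/2; row 3: (14/3)/(2/3) = 7. Minimum is 5/2 at row 2 (x1 leaves); pivot element 2/3.
Divide row 2 by 2/3; eliminate column x2 from the other rows.
In the new row 2, the x1 entry is the old entry divided by the pivot: 1/(2/3) = 3/2.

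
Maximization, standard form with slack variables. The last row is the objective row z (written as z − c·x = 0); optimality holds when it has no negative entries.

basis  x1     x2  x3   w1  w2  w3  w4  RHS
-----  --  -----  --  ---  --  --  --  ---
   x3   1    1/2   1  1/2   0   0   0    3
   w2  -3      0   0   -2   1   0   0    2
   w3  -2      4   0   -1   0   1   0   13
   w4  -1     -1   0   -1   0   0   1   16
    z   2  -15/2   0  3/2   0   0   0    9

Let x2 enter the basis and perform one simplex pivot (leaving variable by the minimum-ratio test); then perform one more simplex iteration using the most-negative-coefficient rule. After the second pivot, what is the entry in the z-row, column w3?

Ratio test on column x2 — row 1: 3/(1/2) = 6; row 2: entry 0 ≤ 0; row 3: 13/4 = 13/4; row 4: entry -1 ≤ 0. Minimum is 13/4 at row 3 (w3 leaves); pivot element 4.
Divide row 3 by 4; eliminate column x2 from the other rows.
Second iteration: most negative z-row entry is -7/4 in column x1, so x1 enters.
Ratio test on column x1 — row 1: (11/8)/(5/4) = 11/10; row 2: entry -3 ≤ 0; row 3: entry -1/2 ≤ 0; row 4: entry -3/2 ≤ 0. Minimum is 11/10 at row 1 (x3 leaves); pivot element 5/4.
Divide row 1 by 5/4; eliminate column x1 from the other rows.
After both pivots, the entry at the z-row, column w3 is 17/10.

17/10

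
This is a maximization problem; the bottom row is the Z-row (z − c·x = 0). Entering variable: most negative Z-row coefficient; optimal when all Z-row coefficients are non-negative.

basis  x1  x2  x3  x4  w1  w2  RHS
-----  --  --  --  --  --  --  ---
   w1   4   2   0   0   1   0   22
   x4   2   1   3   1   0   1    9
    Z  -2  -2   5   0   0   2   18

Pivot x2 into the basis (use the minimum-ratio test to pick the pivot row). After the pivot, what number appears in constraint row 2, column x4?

1

Ratio test on column x2 — row 1: 22/2 = 11; row 2: 9/1 = 9. Minimum is 9 at row 2 (x4 leaves); pivot element 1.
Divide row 2 by 1; eliminate column x2 from the other rows.
In the new row 2, the x4 entry is the old entry divided by the pivot: 1/1 = 1.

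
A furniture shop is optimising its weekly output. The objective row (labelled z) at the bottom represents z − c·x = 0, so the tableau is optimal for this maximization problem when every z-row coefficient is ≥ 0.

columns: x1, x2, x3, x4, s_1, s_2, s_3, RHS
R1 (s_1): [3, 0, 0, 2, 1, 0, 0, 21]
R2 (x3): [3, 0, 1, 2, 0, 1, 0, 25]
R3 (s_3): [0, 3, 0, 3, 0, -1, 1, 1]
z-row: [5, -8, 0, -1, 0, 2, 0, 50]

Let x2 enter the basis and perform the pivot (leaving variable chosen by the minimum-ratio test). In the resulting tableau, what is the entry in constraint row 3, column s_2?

-1/3

Ratio test on column x2 — row 1: entry 0 ≤ 0; row 2: entry 0 ≤ 0; row 3: 1/3 = 1/3. Minimum is 1/3 at row 3 (s_3 leaves); pivot element 3.
Divide row 3 by 3; eliminate column x2 from the other rows.
In the new row 3, the s_2 entry is the old entry divided by the pivot: (-1)/3 = -1/3.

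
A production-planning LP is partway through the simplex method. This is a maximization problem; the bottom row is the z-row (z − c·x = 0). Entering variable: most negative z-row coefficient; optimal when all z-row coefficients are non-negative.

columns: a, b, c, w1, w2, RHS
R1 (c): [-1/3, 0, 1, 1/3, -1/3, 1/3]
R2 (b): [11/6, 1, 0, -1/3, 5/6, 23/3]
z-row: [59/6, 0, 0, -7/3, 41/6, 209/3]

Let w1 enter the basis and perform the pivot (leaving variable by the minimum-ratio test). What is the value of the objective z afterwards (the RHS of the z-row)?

72

Ratio test on column w1 — row 1: (1/3)/(1/3) = 1; row 2: entry -1/3 ≤ 0. Minimum is 1 at row 1 (c leaves); pivot element 1/3.
Pivot on row 1; the z-row RHS becomes 209/3 − (-7/3)·1 = 72.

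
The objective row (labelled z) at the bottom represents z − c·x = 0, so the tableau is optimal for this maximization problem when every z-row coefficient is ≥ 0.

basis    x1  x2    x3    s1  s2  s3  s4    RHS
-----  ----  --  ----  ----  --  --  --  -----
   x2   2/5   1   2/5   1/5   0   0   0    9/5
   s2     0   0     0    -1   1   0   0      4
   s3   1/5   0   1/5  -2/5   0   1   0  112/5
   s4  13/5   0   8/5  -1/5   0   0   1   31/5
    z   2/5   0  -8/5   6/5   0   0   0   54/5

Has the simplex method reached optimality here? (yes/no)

no

The z-row has a negative entry -8/5 in column x3, so it is not optimal.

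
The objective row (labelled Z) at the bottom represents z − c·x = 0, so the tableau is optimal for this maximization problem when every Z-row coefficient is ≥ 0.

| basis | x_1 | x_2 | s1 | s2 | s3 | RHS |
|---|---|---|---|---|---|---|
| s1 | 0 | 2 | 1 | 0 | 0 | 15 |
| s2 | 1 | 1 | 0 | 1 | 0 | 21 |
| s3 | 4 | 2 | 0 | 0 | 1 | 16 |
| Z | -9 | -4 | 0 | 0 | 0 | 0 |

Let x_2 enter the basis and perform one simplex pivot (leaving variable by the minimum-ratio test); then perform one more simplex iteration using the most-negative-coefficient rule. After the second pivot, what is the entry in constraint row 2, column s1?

Ratio test on column x_2 — row 1: 15/2 = 15/2; row 2: 21/1 = 21; row 3: 16/2 = 8. Minimum is 15/2 at row 1 (s1 leaves); pivot element 2.
Divide row 1 by 2; eliminate column x_2 from the other rows.
Second iteration: most negative Z-row entry is -9 in column x_1, so x_1 enters.
Ratio test on column x_1 — row 1: entry 0 ≤ 0; row 2: (27/2)/1 = 27/2; row 3: 1/4 = 1/4. Minimum is 1/4 at row 3 (s3 leaves); pivot element 4.
Divide row 3 by 4; eliminate column x_1 from the other rows.
After both pivots, the entry at constraint row 2, column s1 is -1/4.

-1/4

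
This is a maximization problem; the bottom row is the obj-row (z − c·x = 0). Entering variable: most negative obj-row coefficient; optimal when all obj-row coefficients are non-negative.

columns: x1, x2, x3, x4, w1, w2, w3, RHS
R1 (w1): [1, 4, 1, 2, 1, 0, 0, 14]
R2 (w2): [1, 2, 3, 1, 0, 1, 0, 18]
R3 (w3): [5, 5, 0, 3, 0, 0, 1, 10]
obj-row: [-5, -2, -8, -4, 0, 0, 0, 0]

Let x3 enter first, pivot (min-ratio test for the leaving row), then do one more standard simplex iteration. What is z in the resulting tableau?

158/3

Ratio test on column x3 — row 1: 14/1 = 14; row 2: 18/3 = 6; row 3: entry 0 ≤ 0. Minimum is 6 at row 2 (w2 leaves); pivot element 3.
Pivot on row 2; the obj-row RHS becomes 0 − (-8)·6 = 48.
Next entering variable (most negative obj-row entry -7/3): x1.
Ratio test on column x1 — row 1: 8/(2/3) = 12; row 2: 6/(1/3) = 18; row 3: 10/5 = 2. Minimum is 2 at row 3 (w3 leaves); pivot element 5.
After the second pivot the obj-row RHS is 48 − (-7/3)·2 = 158/3.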